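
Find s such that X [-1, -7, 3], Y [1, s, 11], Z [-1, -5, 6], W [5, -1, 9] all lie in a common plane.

-1

Normal to plane XZW: n = (-6, 18, -12); plane equation n·P = -156.
Requiring n·Y = -156: (18)s + (-138) = -156.
So s = -1.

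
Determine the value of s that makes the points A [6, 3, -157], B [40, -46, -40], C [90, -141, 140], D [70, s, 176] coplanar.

-415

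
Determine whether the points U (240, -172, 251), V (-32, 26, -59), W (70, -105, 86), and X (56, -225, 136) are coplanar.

Yes

The four points are coplanar iff the 3×3 determinant with rows UV, UW, UX is zero.
Rows: (-272, 198, -310), (-170, 67, -165), (-184, -53, -115).
Expanding along the first row: (-272)(-16450) − (198)(-10810) + (-310)(21338) = 0.
Zero determinant ⇒ coplanar.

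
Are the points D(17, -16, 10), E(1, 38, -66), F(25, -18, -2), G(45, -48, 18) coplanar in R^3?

The four points are coplanar iff the 3×3 determinant with rows DE, DF, DG is zero.
Rows: (-16, 54, -76), (8, -2, -12), (28, -32, 8).
Expanding along the first row: (-16)(-400) − (54)(400) + (-76)(-200) = 0.
Zero determinant ⇒ coplanar.

Yes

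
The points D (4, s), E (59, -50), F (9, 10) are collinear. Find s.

Collinearity: (D − E) must be parallel to (F − E) = (-50, 60).
Cross-multiplying the components: (s − (-50))·(-50) = (-55)·(60).
Solving gives s = 16.

16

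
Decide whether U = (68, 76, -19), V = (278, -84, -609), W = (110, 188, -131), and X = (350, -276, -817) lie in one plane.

A normal to the plane through U, V, W is n = UV × UW = (84000, -1260, 30240).
The plane has equation n·P = 5041680. For X: n·X = 5041680.
Equal, so X lies in the plane and all four are coplanar.

Yes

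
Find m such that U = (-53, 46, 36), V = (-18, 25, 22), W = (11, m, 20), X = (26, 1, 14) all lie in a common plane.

Normal to plane UVX: n = (-168, -336, 84); plane equation n·P = -3528.
Requiring n·W = -3528: (-336)m + (-168) = -3528.
So m = 10.

10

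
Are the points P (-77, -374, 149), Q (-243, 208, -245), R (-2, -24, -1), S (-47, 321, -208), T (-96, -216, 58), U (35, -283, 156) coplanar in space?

The plane through P, Q, R has normal n = PQ × PR = (50600, -54450, -101750) and equation n·X = 1307350.
Checking the remaining points: n·S = 1307350, n·T = 1002100, n·U = 1307350.
Since n·T = 1002100 ≠ 1307350, T is off the plane and the points are not all coplanar.

No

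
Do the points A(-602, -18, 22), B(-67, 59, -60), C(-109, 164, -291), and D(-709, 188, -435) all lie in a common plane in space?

A normal to the plane through A, B, C is n = AB × AC = (-9177, 127029, 59409).
The plane has equation n·P = 4545030. For D: n·D = 4545030.
Equal, so D lies in the plane and all four are coplanar.

Yes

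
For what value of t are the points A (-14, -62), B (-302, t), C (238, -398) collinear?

Collinearity: (B − A) must be parallel to (C − A) = (252, -336).
Cross-multiplying the components: (t − (-62))·(252) = (-288)·(-336).
Solving gives t = 322.

322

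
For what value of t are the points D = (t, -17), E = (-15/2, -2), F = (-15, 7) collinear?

The three points are collinear iff det[DE; DF] = 0.
This determinant is linear in t: (-9)t + (45) = 0, so t = 5.

5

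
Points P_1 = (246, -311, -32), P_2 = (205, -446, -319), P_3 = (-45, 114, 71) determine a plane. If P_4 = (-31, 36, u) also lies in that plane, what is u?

-23

The plane through P_1, P_2, P_3 has equation 108070x + 87740y − 56710z = 1112800.
Substituting P_4: (-56710)u + (-191530) = 1112800, so u = -23.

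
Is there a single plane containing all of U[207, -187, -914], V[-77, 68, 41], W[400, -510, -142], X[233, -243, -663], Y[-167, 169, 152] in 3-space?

No

The plane through U, V, W has normal n = UV × UW = (505325, 403563, 42517) and equation n·P = -9724544.
Checking the remaining points: n·X = -8513855, n·Y = -9724544.
Since n·X = -8513855 ≠ -9724544, X is off the plane and the points are not all coplanar.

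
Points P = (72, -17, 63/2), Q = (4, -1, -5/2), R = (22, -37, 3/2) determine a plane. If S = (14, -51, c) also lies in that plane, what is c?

The plane through P, Q, R has equation −1160x − 340y + 2160z = -9700.
Substituting S: (2160)c + (1100) = -9700, so c = -5.

-5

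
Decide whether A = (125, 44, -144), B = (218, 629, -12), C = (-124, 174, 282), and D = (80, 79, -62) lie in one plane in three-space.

A normal to the plane through A, B, C is n = AB × AC = (232050, -72486, 157755).
The plane has equation n·P = 3100146. For D: n·D = 3056796.
3056796 ≠ 3100146, so D is off the plane.

No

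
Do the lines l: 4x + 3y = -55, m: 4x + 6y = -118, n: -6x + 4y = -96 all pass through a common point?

Yes

Intersecting l and m: solving the 2×2 system gives (x, y) = (2, -21).
Substitute into n: (-6)(2) + (4)(-21) = -96.
This equals -96, so (2, -21) lies on all three lines and they are concurrent.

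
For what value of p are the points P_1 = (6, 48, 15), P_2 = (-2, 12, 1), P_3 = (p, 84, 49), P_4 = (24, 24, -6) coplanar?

Normal to plane P_1P_2P_4: n = (420, -420, 840); plane equation n·P = -5040.
Requiring n·P_3 = -5040: (420)p + (5880) = -5040.
So p = -26.

-26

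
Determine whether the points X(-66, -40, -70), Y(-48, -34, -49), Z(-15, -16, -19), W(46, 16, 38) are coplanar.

Yes

With X as base: XY = (18, 6, 21), XZ = (51, 24, 51), XW = (112, 56, 108).
XZ × XW = (-264, 204, 168).
XY · (XZ × XW) = 0.
The scalar triple product vanishes, so the four points are coplanar.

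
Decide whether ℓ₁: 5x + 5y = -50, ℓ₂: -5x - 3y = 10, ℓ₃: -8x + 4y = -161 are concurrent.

No

The three lines meet at one point iff the augmented coefficient matrix [aᵢ bᵢ cᵢ] has rank < 3, i.e. its determinant vanishes.
Here the determinant is -10.
Nonzero, so no common point exists.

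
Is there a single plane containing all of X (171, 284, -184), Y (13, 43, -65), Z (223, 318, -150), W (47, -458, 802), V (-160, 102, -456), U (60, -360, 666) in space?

Yes

The plane through X, Y, Z has normal n = XY × XZ = (-12240, 11560, 7160) and equation n·P = -127440.
Checking the remaining points: n·W = -127440, n·V = -127440, n·U = -127440.
All equal -127440, so all 6 points lie in one plane.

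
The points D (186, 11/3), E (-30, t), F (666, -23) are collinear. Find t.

47/3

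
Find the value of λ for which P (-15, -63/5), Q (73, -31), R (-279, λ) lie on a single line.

Collinearity: (R − P) must be parallel to (Q − P) = (88, -92/5).
Cross-multiplying the components: (λ − (-63/5))·(88) = (-264)·(-92/5).
Solving gives λ = 213/5.

213/5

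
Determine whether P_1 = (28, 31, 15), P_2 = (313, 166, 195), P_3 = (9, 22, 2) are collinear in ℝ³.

P_1P_2 = (285, 135, 180), P_1P_3 = (-19, -9, -13).
Comparing components 2 and 3: (135)(-13) − (180)(-9) = -135 ≠ 0, so P_1P_2 and P_1P_3 are not parallel and the points are not collinear.

No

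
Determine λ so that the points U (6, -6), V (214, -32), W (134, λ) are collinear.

-22

The three points are collinear iff det[UV; UW] = 0.
This determinant is linear in λ: (208)λ + (4576) = 0, so λ = -22.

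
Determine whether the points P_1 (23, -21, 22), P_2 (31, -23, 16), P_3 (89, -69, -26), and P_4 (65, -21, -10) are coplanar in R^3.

A normal to the plane through P_1, P_2, P_3 is n = P_1P_2 × P_1P_3 = (-192, -12, -252).
The plane has equation n·P = -9708. For P_4: n·P_4 = -9708.
Equal, so P_4 lies in the plane and all four are coplanar.

Yes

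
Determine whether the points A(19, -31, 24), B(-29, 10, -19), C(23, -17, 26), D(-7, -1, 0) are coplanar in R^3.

Yes

With A as base: AB = (-48, 41, -43), AC = (4, 14, 2), AD = (-26, 30, -24).
AC × AD = (-396, 44, 484).
AB · (AC × AD) = 0.
The scalar triple product vanishes, so the four points are coplanar.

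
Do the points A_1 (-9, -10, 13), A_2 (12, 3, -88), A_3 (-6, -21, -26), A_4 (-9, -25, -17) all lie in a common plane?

The four points are coplanar iff the 3×3 determinant with rows A_1A_2, A_1A_3, A_1A_4 is zero.
Rows: (21, 13, -101), (3, -11, -39), (0, -15, -30).
Expanding along the first row: (21)(-255) − (13)(-90) + (-101)(-45) = 360.
Nonzero ⇒ not coplanar.

No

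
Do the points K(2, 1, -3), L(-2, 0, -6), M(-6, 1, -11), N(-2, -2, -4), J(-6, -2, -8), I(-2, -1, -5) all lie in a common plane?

The plane through K, L, M has normal n = KL × KM = (8, -8, -8) and equation n·P = 32.
Checking the remaining points: n·N = 32, n·J = 32, n·I = 32.
All equal 32, so all 6 points lie in one plane.

Yes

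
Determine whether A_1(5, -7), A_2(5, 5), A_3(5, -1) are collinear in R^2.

Yes

A_1A_2 = (0, 12), A_1A_3 = (0, 6).
Twice the signed area of △A_1A_2A_3 is (0)(6) − (12)(0) = 0.
The triangle is degenerate (zero area), so the points are collinear.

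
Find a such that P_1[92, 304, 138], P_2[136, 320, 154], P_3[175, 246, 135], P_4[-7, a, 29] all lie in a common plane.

Coplanarity ⇔ det[P_1P_2; P_1P_3; P_1P_4] = 0.
Expanding, this is linear in a: (1460)a + (-108040) = 0.
So a = 74.

74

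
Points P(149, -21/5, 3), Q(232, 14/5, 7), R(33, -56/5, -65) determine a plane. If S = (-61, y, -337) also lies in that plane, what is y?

Coplanarity requires PQ · (PR × PS) = 0.
PQ = (83, 7, 4), PR = (-116, -7, -68); the triple product is linear in y with coefficient 5180 and constant term 37296.
Setting it to zero: y = -36/5.

-36/5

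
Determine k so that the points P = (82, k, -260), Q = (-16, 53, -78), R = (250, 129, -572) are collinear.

81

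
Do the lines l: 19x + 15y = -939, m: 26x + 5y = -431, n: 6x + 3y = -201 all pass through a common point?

Yes

Intersecting l and m: solving the 2×2 system gives (x, y) = (-6, -55).
Substitute into n: (6)(-6) + (3)(-55) = -201.
This equals -201, so (-6, -55) lies on all three lines and they are concurrent.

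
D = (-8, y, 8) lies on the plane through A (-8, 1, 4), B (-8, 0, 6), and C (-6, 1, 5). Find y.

-1

A normal to the plane is n = AB × AC = (-1, 4, 2).
D lies in the plane iff n · AD = 0.
This gives (4)y + (4) = 0, so y = -1.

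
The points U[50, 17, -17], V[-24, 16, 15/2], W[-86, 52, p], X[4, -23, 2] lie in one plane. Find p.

49/2

Coplanarity ⇔ det[UV; UW; UX] = 0.
Expanding, this is linear in p: (-2914)p + (71393) = 0.
So p = 49/2.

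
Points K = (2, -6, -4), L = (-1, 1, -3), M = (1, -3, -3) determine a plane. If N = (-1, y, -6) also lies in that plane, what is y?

A normal to the plane is n = KL × KM = (4, 2, -2).
N lies in the plane iff n · KN = 0.
This gives (2)y + (4) = 0, so y = -2.

-2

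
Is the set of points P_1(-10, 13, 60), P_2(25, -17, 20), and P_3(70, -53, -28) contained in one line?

No

P_1P_2 = (35, -30, -40), P_1P_3 = (80, -66, -88).
P_1P_2 × P_1P_3 = (0, -120, 90).
The cross product is nonzero, so the points do not lie on one line.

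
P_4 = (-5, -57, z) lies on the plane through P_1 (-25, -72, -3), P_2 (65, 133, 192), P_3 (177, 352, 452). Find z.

55

The plane through P_1, P_2, P_3 has equation 10595x − 1560y − 3250z = -142805.
Substituting P_4: (-3250)z + (35945) = -142805, so z = 55.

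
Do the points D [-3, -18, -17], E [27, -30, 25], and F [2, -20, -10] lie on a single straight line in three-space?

Yes

DE = (30, -12, 42), DF = (5, -2, 7).
Each component of DF is 1/6 times the corresponding component of DE, so DF = 1/6·DE and the points are collinear.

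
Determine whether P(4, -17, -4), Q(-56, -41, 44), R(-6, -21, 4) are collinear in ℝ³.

PQ = (-60, -24, 48), PR = (-10, -4, 8).
Each component of PR is 1/6 times the corresponding component of PQ, so PR = 1/6·PQ and the points are collinear.

Yes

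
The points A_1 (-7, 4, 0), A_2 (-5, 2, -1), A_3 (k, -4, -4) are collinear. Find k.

1

Direction A_1A_2 = (2, -2, -1). From the y-coordinate of A_3, the parameter along the line is τ = (-4 − 4)/(-2) = 4.
Then k = (-7) + 4·(2) = 1.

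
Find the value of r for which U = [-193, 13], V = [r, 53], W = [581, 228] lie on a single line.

The three points are collinear iff det[UV; UW] = 0.
This determinant is linear in r: (215)r + (10535) = 0, so r = -49.

-49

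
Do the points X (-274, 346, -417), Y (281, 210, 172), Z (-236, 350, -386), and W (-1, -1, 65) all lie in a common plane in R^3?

No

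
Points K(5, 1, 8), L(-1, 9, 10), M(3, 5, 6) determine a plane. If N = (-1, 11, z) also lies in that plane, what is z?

6

Coplanarity requires KL · (KM × KN) = 0.
KL = (-6, 8, 2), KM = (-2, 4, -2); the triple product is linear in z with coefficient -8 and constant term 48.
Setting it to zero: z = 6.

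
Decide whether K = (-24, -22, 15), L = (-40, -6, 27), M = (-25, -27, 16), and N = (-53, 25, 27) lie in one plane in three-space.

A normal to the plane through K, L, M is n = KL × KM = (76, 4, 96).
The plane has equation n·P = -472. For N: n·N = -1336.
-1336 ≠ -472, so N is off the plane.

No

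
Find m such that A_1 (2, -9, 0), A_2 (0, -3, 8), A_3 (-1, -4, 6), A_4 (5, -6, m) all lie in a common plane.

6

Normal to plane A_1A_2A_3: n = (-4, -12, 8); plane equation n·P = 100.
Requiring n·A_4 = 100: (8)m + (52) = 100.
So m = 6.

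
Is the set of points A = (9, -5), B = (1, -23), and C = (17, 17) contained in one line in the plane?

AB = (-8, -18), AC = (8, 22).
If collinear, AC would be a scalar multiple of AB. But (-8)·(22) ≠ (-18)·(8) (difference -32), so they are not parallel; the points are not collinear.

No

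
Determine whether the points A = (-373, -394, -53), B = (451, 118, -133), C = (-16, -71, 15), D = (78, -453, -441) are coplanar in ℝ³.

A normal to the plane through A, B, C is n = AB × AC = (60656, -84592, 83368).
The plane has equation n·P = 6286056. For D: n·D = 6286056.
Equal, so D lies in the plane and all four are coplanar.

Yes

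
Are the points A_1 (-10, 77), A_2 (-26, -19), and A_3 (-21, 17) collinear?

No

A_1A_2 = (-16, -96), A_1A_3 = (-11, -60).
If collinear, A_1A_3 would be a scalar multiple of A_1A_2. But (-16)·(-60) ≠ (-96)·(-11) (difference -96), so they are not parallel; the points are not collinear.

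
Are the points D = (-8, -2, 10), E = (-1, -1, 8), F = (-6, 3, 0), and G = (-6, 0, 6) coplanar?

Yes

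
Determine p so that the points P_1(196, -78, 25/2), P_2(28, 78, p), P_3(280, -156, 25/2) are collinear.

Direction P_1P_3 = (84, -78, 0). From the x-coordinate of P_2, the parameter along the line is τ = (28 − 196)/84 = -2.
Then p = 25/2 + (-2)·(0) = 25/2.

25/2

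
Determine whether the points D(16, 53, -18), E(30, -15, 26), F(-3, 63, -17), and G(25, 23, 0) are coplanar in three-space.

No

A normal to the plane through D, E, F is n = DE × DF = (-508, -850, -1152).
The plane has equation n·P = -32442. For G: n·G = -32250.
-32250 ≠ -32442, so G is off the plane.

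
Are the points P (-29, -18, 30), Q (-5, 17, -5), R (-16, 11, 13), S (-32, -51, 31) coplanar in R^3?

No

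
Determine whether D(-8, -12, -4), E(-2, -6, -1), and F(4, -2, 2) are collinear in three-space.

No

DE = (6, 6, 3), DF = (12, 10, 6).
DE × DF = (6, 0, -12).
The cross product is nonzero, so the points do not lie on one line.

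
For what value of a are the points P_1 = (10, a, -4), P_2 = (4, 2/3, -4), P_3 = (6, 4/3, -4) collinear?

8/3

Collinearity requires P_1P_2 × P_1P_3 = 0; each component is linear in a.
The z-component gives (2)a + (-16/3) = 0, so a = 8/3.
The remaining components then also vanish.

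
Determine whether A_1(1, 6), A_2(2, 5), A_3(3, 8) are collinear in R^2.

No

A_1A_2 = (1, -1), A_1A_3 = (2, 2).
Twice the signed area of △A_1A_2A_3 is (1)(2) − (-1)(2) = 4.
The area is nonzero, so the three points are not collinear.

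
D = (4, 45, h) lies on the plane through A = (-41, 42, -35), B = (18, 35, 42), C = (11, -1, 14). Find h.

28

Coplanarity requires AB · (AC × AD) = 0.
AB = (59, -7, 77), AC = (52, -43, 49); the triple product is linear in h with coefficient -2173 and constant term 60844.
Setting it to zero: h = 28.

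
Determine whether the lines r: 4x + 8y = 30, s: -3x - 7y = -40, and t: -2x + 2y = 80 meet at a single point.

No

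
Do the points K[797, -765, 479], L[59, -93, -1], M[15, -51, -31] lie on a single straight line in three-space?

KL = (-738, 672, -480), KM = (-782, 714, -510).
Comparing components 3 and 1: (-480)(-782) − (-738)(-510) = -1020 ≠ 0, so KL and KM are not parallel and the points are not collinear.

No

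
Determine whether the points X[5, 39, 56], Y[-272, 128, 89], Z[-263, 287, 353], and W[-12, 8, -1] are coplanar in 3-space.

No

The four points are coplanar iff the 3×3 determinant with rows XY, XZ, XW is zero.
Rows: (-277, 89, 33), (-268, 248, 297), (-17, -31, -57).
Expanding along the first row: (-277)(-4929) − (89)(20325) + (33)(12524) = -30300.
Nonzero ⇒ not coplanar.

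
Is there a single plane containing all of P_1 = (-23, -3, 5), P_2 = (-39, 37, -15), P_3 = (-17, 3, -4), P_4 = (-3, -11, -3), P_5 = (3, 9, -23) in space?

The plane through P_1, P_2, P_3 has normal n = P_1P_2 × P_1P_3 = (-240, -264, -336) and equation n·P = 4632.
Checking the remaining points: n·P_4 = 4632, n·P_5 = 4632.
All equal 4632, so all 5 points lie in one plane.

Yes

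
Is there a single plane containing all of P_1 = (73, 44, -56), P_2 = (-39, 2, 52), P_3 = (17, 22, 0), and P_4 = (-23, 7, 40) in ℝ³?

With P_1 as base: P_1P_2 = (-112, -42, 108), P_1P_3 = (-56, -22, 56), P_1P_4 = (-96, -37, 96).
P_1P_3 × P_1P_4 = (-40, 0, -40).
P_1P_2 · (P_1P_3 × P_1P_4) = 160.
Since 160 ≠ 0, the four points are not coplanar.

No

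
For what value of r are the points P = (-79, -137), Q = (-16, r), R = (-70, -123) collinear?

Collinearity: (Q − P) must be parallel to (R − P) = (9, 14).
Cross-multiplying the components: (r − (-137))·(9) = (63)·(14).
Solving gives r = -39.

-39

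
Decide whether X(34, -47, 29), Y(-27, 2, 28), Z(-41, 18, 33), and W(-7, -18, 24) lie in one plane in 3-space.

Yes

A normal to the plane through X, Y, Z is n = XY × XZ = (261, 319, -290).
The plane has equation n·P = -14529. For W: n·W = -14529.
Equal, so W lies in the plane and all four are coplanar.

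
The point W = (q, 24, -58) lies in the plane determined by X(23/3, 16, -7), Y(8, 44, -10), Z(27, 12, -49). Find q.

The plane through X, Y, Z has equation −1188x − 44y − (1628/3)z = -18040/3.
Substituting W: (-1188)q + (91256/3) = -18040/3, so q = 92/3.

92/3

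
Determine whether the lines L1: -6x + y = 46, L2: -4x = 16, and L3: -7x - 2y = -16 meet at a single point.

Yes

The three lines meet at one point iff the augmented coefficient matrix [aᵢ bᵢ cᵢ] has rank < 3, i.e. its determinant vanishes.
Here the determinant is 0.
It vanishes, so the lines are concurrent at (-4, 22).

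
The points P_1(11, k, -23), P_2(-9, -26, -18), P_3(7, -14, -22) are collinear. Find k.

Collinearity requires P_1P_2 × P_1P_3 = 0; each component is linear in k.
The x-component gives (4)k + (44) = 0, so k = -11.
The remaining components then also vanish.

-11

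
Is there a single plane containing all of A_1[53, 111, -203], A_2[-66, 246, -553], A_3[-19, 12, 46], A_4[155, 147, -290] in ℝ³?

No

A normal to the plane through A_1, A_2, A_3 is n = A_1A_2 × A_1A_3 = (-1035, 54831, 21501).
The plane has equation n·P = 1666683. For A_4: n·A_4 = 1664442.
1664442 ≠ 1666683, so A_4 is off the plane.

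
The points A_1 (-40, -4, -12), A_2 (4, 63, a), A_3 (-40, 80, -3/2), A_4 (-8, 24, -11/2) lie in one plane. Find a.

1/2

Normal to plane A_1A_3A_4: n = (252, 336, -2688); plane equation n·P = 20832.
Requiring n·A_2 = 20832: (-2688)a + (22176) = 20832.
So a = 1/2.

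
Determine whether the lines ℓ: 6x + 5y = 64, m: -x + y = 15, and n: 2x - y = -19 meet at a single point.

No

Intersecting ℓ and m: solving the 2×2 system gives (x, y) = (-1, 14).
Substitute into n: (2)(-1) + (-1)(14) = -16.
But n requires -19 ≠ -16, so the three lines have no common point.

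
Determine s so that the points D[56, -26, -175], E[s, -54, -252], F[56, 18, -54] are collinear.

56

Direction DF = (0, 44, 121). From the y-coordinate of E, the parameter along the line is τ = (-54 − (-26))/44 = -7/11.
Then s = 56 + (-7/11)·(0) = 56.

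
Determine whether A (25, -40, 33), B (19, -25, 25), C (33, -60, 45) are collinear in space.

No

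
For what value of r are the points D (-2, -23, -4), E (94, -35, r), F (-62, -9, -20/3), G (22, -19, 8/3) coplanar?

The points are coplanar iff DE · (DF × DG) = 0.
Expanding, this is linear in r: (-576)r + (3648) = 0.
So r = 19/3.

19/3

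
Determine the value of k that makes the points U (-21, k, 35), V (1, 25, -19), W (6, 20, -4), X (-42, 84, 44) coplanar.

The points are coplanar iff UV · (UW × UX) = 0.
Expanding, this is linear in k: (960)k + (-54720) = 0.
So k = 57.

57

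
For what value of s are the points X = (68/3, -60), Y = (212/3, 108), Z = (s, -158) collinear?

Collinearity: (Z − X) must be parallel to (Y − X) = (48, 168).
Cross-multiplying the components: (s − 68/3)·(168) = (-98)·(48).
Solving gives s = -16/3.

-16/3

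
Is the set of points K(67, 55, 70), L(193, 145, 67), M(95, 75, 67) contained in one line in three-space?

KL = (126, 90, -3), KM = (28, 20, -3).
KL × KM = (-210, 294, 0).
The cross product is nonzero, so the points do not lie on one line.

No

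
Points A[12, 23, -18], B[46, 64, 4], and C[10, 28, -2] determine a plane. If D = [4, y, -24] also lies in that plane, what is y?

A normal to the plane is n = AB × AC = (546, -588, 252).
D lies in the plane iff n · AD = 0.
This gives (-588)y + (7644) = 0, so y = 13.

13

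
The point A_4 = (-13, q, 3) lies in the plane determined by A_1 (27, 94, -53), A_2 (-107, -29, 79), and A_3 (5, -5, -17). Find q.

-34

Coplanarity requires A_1A_2 · (A_1A_3 × A_1A_4) = 0.
A_1A_2 = (-134, -123, 132), A_1A_3 = (-22, -99, 36); the triple product is linear in q with coefficient 1920 and constant term 65280.
Setting it to zero: q = -34.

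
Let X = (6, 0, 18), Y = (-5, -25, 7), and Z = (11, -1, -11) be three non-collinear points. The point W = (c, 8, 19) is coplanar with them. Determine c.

Coplanarity requires XY · (XZ × XW) = 0.
XY = (-11, -25, -11), XZ = (5, -1, -29); the triple product is linear in c with coefficient 714 and constant term -7140.
Setting it to zero: c = 10.

10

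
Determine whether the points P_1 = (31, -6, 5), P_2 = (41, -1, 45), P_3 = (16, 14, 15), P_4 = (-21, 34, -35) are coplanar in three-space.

Yes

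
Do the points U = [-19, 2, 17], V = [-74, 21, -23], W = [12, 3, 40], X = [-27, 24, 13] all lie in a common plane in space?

The four points are coplanar iff the 3×3 determinant with rows UV, UW, UX is zero.
Rows: (-55, 19, -40), (31, 1, 23), (-8, 22, -4).
Expanding along the first row: (-55)(-510) − (19)(60) + (-40)(690) = -690.
Nonzero ⇒ not coplanar.

No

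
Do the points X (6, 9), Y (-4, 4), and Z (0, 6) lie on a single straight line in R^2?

Yes

XY = (-10, -5), XZ = (-6, -3).
Twice the signed area of △XYZ is (-10)(-3) − (-5)(-6) = 0.
The triangle is degenerate (zero area), so the points are collinear.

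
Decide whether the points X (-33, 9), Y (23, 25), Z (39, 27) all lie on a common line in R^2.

No

XY = (56, 16), XZ = (72, 18).
If collinear, XZ would be a scalar multiple of XY. But (56)·(18) ≠ (16)·(72) (difference -144), so they are not parallel; the points are not collinear.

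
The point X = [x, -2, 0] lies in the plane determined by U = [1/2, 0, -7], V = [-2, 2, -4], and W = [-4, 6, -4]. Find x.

-2

A normal to the plane is n = UV × UW = (-12, -6, -6).
X lies in the plane iff n · UX = 0.
This gives (-12)x + (-24) = 0, so x = -2.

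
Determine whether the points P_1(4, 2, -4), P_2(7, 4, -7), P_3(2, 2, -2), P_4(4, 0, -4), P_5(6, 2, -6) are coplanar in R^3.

The plane through P_1, P_2, P_3 has normal n = P_1P_2 × P_1P_3 = (4, 0, 4) and equation n·P = 0.
Checking the remaining points: n·P_4 = 0, n·P_5 = 0.
All equal 0, so all 5 points lie in one plane.

Yes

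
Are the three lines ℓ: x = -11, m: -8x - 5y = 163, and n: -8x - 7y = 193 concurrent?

Intersecting ℓ and m: solving the 2×2 system gives (x, y) = (-11, -15).
Substitute into n: (-8)(-11) + (-7)(-15) = 193.
This equals 193, so (-11, -15) lies on all three lines and they are concurrent.

Yes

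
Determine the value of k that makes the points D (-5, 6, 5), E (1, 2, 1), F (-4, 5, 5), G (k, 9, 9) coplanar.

-10

Normal to plane DEF: n = (-4, -4, -2); plane equation n·P = -14.
Requiring n·G = -14: (-4)k + (-54) = -14.
So k = -10.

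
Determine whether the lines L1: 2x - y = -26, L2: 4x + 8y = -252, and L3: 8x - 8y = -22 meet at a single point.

Lines aᵢx + bᵢy = cᵢ with pairwise distinct directions are concurrent exactly when det[aᵢ bᵢ cᵢ] = 0.
Here the determinant is 40.
Nonzero, so no common point exists.

No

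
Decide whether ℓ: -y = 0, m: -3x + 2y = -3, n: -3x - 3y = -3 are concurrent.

The three lines meet at one point iff the augmented coefficient matrix [aᵢ bᵢ cᵢ] has rank < 3, i.e. its determinant vanishes.
Here the determinant is 0.
It vanishes, so the lines are concurrent at (1, 0).

Yes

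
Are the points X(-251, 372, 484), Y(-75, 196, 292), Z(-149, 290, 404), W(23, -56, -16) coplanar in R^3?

No

A normal to the plane through X, Y, Z is n = XY × XZ = (-1664, -5504, 3520).
The plane has equation n·P = 73856. For W: n·W = 213632.
213632 ≠ 73856, so W is off the plane.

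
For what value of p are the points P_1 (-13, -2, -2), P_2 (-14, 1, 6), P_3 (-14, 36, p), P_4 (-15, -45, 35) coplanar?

-9

Normal to plane P_1P_2P_4: n = (455, 21, 49); plane equation n·P = -6055.
Requiring n·P_3 = -6055: (49)p + (-5614) = -6055.
So p = -9.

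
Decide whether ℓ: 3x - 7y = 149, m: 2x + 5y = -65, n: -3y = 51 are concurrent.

The three lines meet at one point iff the augmented coefficient matrix [aᵢ bᵢ cᵢ] has rank < 3, i.e. its determinant vanishes.
Here the determinant is 0.
It vanishes, so the lines are concurrent at (10, -17).

Yes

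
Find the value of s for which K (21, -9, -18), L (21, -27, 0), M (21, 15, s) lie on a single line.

-42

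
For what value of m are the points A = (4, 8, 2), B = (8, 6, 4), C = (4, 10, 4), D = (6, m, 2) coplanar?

Normal to plane ABC: n = (-8, -8, 8); plane equation n·P = -80.
Requiring n·D = -80: (-8)m + (-32) = -80.
So m = 6.

6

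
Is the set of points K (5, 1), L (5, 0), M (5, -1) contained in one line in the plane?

KL = (0, -1), KM = (0, -2).
Twice the signed area of △KLM is (0)(-2) − (-1)(0) = 0.
The triangle is degenerate (zero area), so the points are collinear.

Yes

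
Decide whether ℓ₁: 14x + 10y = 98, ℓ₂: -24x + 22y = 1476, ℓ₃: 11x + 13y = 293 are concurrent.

The three lines meet at one point iff the augmented coefficient matrix [aᵢ bᵢ cᵢ] has rank < 3, i.e. its determinant vanishes.
Here the determinant is 0.
It vanishes, so the lines are concurrent at (-23, 42).

Yes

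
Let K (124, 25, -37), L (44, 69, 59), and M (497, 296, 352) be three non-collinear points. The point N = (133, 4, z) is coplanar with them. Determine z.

The plane through K, L, M has equation −8900x + 66928y − 38092z = 1979004.
Substituting N: (-38092)z + (-915988) = 1979004, so z = -76.

-76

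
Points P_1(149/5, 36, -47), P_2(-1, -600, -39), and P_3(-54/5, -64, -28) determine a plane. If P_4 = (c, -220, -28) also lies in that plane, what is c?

A normal to the plane is n = P_1P_2 × P_1P_3 = (-11284, 1302/5, -113708/5).
P_4 lies in the plane iff n · P_1P_4 = 0.
This gives (-11284)c + (-812448/5) = 0, so c = -72/5.

-72/5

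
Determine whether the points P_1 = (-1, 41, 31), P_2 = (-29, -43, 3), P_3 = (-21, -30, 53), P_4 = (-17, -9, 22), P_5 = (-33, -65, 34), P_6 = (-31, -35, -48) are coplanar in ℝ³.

No

The plane through P_1, P_2, P_3 has normal n = P_1P_2 × P_1P_3 = (-3836, 1176, 308) and equation n·P = 61600.
Checking the remaining points: n·P_4 = 61404, n·P_5 = 60620, n·P_6 = 62972.
Since n·P_4 = 61404 ≠ 61600, P_4 is off the plane and the points are not all coplanar.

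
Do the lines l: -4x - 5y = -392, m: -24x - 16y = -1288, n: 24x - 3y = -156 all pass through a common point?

Yes

Intersecting l and m: solving the 2×2 system gives (x, y) = (3, 76).
Substitute into n: (24)(3) + (-3)(76) = -156.
This equals -156, so (3, 76) lies on all three lines and they are concurrent.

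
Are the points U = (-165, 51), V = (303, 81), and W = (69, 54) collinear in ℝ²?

UV = (468, 30), UW = (234, 3).
If collinear, UW would be a scalar multiple of UV. But (468)·(3) ≠ (30)·(234) (difference -5616), so they are not parallel; the points are not collinear.

No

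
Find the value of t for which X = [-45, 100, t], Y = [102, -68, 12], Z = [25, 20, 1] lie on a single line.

Direction YZ = (-77, 88, -11). From the x-coordinate of X, the parameter along the line is τ = (-45 − 102)/(-77) = 21/11.
Then t = 12 + 21/11·(-11) = -9.

-9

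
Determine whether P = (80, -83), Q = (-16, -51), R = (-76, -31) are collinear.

Yes

PQ = (-96, 32), PR = (-156, 52).
det[PQ; PR] = (-96)(52) − (32)(-156) = 0.
The determinant is zero, so the points are collinear.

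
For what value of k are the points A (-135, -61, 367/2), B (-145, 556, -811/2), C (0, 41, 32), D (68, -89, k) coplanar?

130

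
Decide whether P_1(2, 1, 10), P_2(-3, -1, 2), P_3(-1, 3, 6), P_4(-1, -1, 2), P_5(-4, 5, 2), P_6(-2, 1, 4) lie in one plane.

No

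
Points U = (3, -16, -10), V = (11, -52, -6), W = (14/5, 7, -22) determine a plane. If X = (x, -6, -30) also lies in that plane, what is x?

The plane through U, V, W has equation 340x + (476/5)y + (884/5)z = -11356/5.
Substituting X: (340)x + (-29376/5) = -11356/5, so x = 53/5.

53/5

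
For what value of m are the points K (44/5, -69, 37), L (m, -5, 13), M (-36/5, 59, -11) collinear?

4/5

Direction KM = (-16, 128, -48). From the y-coordinate of L, the parameter along the line is τ = (-5 − (-69))/128 = 1/2.
Then m = 44/5 + 1/2·(-16) = 4/5.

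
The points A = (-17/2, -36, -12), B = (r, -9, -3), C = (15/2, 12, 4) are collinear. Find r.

Direction AC = (16, 48, 16). From the y-coordinate of B, the parameter along the line is τ = (-9 − (-36))/48 = 9/16.
Then r = (-17/2) + 9/16·(16) = 1/2.

1/2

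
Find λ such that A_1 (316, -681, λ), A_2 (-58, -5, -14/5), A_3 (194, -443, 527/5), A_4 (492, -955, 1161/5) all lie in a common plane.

The points are coplanar iff A_1A_2 · (A_1A_3 × A_1A_4) = 0.
Expanding, this is linear in λ: (-1500)λ + (244200) = 0.
So λ = 814/5.

814/5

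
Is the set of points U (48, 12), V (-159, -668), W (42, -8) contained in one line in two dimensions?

No

UV = (-207, -680), UW = (-6, -20).
If collinear, UW would be a scalar multiple of UV. But (-207)·(-20) ≠ (-680)·(-6) (difference 60), so they are not parallel; the points are not collinear.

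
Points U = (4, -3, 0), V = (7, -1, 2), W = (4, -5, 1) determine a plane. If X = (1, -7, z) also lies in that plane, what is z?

The plane through U, V, W has equation 6x − 3y − 6z = 33.
Substituting X: (-6)z + (27) = 33, so z = -1.

-1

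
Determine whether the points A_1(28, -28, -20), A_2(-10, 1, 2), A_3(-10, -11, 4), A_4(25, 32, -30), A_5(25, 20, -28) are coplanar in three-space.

The plane through A_1, A_2, A_3 has normal n = A_1A_2 × A_1A_3 = (322, 76, 456) and equation n·P = -2232.
Checking the remaining points: n·A_4 = -3198, n·A_5 = -3198.
Since n·A_4 = -3198 ≠ -2232, A_4 is off the plane and the points are not all coplanar.

No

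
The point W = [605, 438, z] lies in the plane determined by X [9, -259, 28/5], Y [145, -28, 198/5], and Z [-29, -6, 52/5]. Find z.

A normal to the plane is n = XY × XZ = (-37466/5, -9724/5, 43186).
W lies in the plane iff n · XW = 0.
This gives (43186)z + (-30316572/5) = 0, so z = 702/5.

702/5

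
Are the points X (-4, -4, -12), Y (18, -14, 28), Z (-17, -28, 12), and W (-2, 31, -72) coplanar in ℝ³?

No

With X as base: XY = (22, -10, 40), XZ = (-13, -24, 24), XW = (2, 35, -60).
XZ × XW = (600, -732, -407).
XY · (XZ × XW) = 4240.
Since 4240 ≠ 0, the four points are not coplanar.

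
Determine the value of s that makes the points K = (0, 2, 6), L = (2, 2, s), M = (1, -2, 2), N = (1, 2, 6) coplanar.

Normal to plane KMN: n = (0, -4, 4); plane equation n·P = 16.
Requiring n·L = 16: (4)s + (-8) = 16.
So s = 6.

6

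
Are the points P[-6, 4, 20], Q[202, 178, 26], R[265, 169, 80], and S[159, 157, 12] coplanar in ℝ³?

With P as base: PQ = (208, 174, 6), PR = (271, 165, 60), PS = (165, 153, -8).
PR × PS = (-10500, 12068, 14238).
PQ · (PR × PS) = 1260.
Since 1260 ≠ 0, the four points are not coplanar.

No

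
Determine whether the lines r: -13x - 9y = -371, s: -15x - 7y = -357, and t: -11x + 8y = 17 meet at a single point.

The three lines meet at one point iff the augmented coefficient matrix [aᵢ bᵢ cᵢ] has rank < 3, i.e. its determinant vanishes.
Here the determinant is -132.
Nonzero, so no common point exists.

No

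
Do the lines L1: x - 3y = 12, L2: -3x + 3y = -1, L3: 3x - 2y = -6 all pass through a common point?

No

Intersecting L1 and L2: solving the 2×2 system gives (x, y) = (-11/2, -35/6).
Substitute into L3: (3)(-11/2) + (-2)(-35/6) = -29/6.
But L3 requires -6 ≠ -29/6, so the three lines have no common point.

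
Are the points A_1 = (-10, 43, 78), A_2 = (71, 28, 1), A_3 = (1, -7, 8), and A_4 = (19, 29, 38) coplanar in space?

No

A normal to the plane through A_1, A_2, A_3 is n = A_1A_2 × A_1A_3 = (-2800, 4823, -3885).
The plane has equation n·P = -67641. For A_4: n·A_4 = -60963.
-60963 ≠ -67641, so A_4 is off the plane.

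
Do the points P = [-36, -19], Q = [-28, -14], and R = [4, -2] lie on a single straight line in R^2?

PQ = (8, 5), PR = (40, 17).
Twice the signed area of △PQR is (8)(17) − (5)(40) = -64.
The area is nonzero, so the three points are not collinear.

No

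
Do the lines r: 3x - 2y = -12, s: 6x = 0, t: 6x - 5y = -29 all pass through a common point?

Intersecting r and s: solving the 2×2 system gives (x, y) = (0, 6).
Substitute into t: (6)(0) + (-5)(6) = -30.
But t requires -29 ≠ -30, so the three lines have no common point.

No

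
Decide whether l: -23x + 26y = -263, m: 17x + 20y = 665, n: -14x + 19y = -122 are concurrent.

Yes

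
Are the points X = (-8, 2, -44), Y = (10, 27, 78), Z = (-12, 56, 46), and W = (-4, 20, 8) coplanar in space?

With X as base: XY = (18, 25, 122), XZ = (-4, 54, 90), XW = (4, 18, 52).
XZ × XW = (1188, 568, -288).
XY · (XZ × XW) = 448.
Since 448 ≠ 0, the four points are not coplanar.

No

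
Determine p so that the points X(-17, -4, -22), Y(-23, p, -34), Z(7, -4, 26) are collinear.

Direction XZ = (24, 0, 48). From the x-coordinate of Y, the parameter along the line is τ = (-23 − (-17))/24 = -1/4.
Then p = (-4) + (-1/4)·(0) = -4.

-4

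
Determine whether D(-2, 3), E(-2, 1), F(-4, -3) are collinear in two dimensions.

No

DE = (0, -2), DF = (-2, -6).
If collinear, DF would be a scalar multiple of DE. But (0)·(-6) ≠ (-2)·(-2) (difference -4), so they are not parallel; the points are not collinear.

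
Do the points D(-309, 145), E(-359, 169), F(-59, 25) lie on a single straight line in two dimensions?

DE = (-50, 24), DF = (250, -120).
det[DE; DF] = (-50)(-120) − (24)(250) = 0.
The determinant is zero, so the points are collinear.

Yes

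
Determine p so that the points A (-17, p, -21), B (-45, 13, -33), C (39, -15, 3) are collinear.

11/3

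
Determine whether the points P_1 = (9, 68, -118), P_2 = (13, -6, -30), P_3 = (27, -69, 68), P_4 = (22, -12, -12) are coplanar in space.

No

A normal to the plane through P_1, P_2, P_3 is n = P_1P_2 × P_1P_3 = (-1708, 840, 784).
The plane has equation n·P = -50764. For P_4: n·P_4 = -57064.
-57064 ≠ -50764, so P_4 is off the plane.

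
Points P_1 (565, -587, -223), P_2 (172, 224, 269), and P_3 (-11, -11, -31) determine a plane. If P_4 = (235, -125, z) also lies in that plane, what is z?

1

The plane through P_1, P_2, P_3 has equation −127680x − 207936y + 240768z = -3772032.
Substituting P_4: (240768)z + (-4012800) = -3772032, so z = 1.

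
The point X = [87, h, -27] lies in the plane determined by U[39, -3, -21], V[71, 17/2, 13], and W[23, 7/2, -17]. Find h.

Coplanarity requires UV · (UW × UX) = 0.
UV = (32, 23/2, 34), UW = (-16, 13/2, 4); the triple product is linear in h with coefficient -672 and constant term -12768.
Setting it to zero: h = -19.

-19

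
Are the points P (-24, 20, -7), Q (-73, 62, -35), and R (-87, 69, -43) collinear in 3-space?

No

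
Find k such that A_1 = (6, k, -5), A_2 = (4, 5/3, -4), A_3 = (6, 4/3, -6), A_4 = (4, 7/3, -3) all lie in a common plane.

2

Coplanarity ⇔ det[A_1A_2; A_1A_3; A_1A_4] = 0.
Expanding, this is linear in k: (2)k + (-4) = 0.
So k = 2.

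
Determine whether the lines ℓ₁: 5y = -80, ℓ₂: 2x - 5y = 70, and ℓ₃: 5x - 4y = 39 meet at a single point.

Yes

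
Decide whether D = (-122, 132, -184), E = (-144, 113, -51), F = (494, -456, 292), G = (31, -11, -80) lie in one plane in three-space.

The four points are coplanar iff the 3×3 determinant with rows DE, DF, DG is zero.
Rows: (-22, -19, 133), (616, -588, 476), (153, -143, 104).
Expanding along the first row: (-22)(6916) − (-19)(-8764) + (133)(1876) = -69160.
Nonzero ⇒ not coplanar.

No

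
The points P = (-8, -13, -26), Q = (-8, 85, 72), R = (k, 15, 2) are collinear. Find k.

-8

Direction PQ = (0, 98, 98). From the y-coordinate of R, the parameter along the line is τ = (15 − (-13))/98 = 2/7.
Then k = (-8) + 2/7·(0) = -8.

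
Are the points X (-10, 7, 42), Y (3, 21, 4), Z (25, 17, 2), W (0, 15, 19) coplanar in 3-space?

With X as base: XY = (13, 14, -38), XZ = (35, 10, -40), XW = (10, 8, -23).
XZ × XW = (90, 405, 180).
XY · (XZ × XW) = 0.
The scalar triple product vanishes, so the four points are coplanar.

Yes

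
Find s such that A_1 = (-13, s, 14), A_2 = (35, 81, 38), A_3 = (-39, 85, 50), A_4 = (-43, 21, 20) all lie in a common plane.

17

Coplanarity ⇔ det[A_1A_2; A_1A_3; A_1A_4] = 0.
Expanding, this is linear in s: (2268)s + (-38556) = 0.
So s = 17.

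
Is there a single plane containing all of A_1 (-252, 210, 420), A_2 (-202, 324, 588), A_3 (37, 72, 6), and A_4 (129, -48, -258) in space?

A normal to the plane through A_1, A_2, A_3 is n = A_1A_2 × A_1A_3 = (-24012, 69252, -39846).
The plane has equation n·P = 3858624. For A_4: n·A_4 = 3858624.
Equal, so A_4 lies in the plane and all four are coplanar.

Yes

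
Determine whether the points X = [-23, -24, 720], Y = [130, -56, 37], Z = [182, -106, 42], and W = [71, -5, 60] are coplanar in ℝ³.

No

With X as base: XY = (153, -32, -683), XZ = (205, -82, -678), XW = (94, 19, -660).
XZ × XW = (67002, 71568, 11603).
XY · (XZ × XW) = 36281.
Since 36281 ≠ 0, the four points are not coplanar.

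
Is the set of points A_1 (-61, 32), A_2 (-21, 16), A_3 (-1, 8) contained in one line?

Yes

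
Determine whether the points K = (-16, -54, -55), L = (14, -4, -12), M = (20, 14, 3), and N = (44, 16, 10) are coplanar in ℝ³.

No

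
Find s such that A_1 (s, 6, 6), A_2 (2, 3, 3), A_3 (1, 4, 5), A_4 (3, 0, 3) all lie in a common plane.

0

The points are coplanar iff A_1A_2 · (A_1A_3 × A_1A_4) = 0.
Expanding, this is linear in s: (-6)s + (0) = 0.
So s = 0.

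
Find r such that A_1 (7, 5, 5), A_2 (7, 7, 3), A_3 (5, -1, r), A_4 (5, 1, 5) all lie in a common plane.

7

Normal to plane A_1A_2A_4: n = (-8, 4, 4); plane equation n·P = -16.
Requiring n·A_3 = -16: (4)r + (-44) = -16.
So r = 7.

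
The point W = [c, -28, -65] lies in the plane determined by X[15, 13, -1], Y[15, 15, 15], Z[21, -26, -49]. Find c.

21

Coplanarity requires XY · (XZ × XW) = 0.
XY = (0, 2, 16), XZ = (6, -39, -48); the triple product is linear in c with coefficient 528 and constant term -11088.
Setting it to zero: c = 21.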